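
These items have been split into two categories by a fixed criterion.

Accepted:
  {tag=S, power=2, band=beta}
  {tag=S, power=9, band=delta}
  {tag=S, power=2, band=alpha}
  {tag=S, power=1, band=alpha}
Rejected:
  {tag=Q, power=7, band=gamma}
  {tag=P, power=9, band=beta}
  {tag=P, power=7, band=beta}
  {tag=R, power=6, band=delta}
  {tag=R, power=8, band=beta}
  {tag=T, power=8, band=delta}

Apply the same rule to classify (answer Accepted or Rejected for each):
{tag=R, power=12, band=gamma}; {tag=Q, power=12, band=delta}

Checking candidate rules against both groups, what survives is: tag is S.

Rejected, Rejected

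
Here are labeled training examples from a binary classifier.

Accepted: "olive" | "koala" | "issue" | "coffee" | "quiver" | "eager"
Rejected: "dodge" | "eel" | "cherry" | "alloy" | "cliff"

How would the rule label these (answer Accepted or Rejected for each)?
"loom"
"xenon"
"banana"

Rejected, Rejected, Accepted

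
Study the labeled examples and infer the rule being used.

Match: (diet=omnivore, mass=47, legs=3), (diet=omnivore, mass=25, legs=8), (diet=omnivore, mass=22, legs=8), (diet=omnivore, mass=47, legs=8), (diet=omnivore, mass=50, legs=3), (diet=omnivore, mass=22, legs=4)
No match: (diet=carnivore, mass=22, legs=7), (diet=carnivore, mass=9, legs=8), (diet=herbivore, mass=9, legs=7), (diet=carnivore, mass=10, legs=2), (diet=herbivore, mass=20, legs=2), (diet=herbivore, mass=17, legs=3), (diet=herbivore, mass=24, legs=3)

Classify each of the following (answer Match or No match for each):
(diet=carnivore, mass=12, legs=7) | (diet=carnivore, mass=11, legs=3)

Every 'Match' example satisfies: diet is omnivore. None of the 'No match' examples do.
(diet=carnivore, mass=12, legs=7): diet is carnivore, does not fit → No match. (diet=carnivore, mass=11, legs=3): diet is carnivore, does not fit → No match.

No match, No match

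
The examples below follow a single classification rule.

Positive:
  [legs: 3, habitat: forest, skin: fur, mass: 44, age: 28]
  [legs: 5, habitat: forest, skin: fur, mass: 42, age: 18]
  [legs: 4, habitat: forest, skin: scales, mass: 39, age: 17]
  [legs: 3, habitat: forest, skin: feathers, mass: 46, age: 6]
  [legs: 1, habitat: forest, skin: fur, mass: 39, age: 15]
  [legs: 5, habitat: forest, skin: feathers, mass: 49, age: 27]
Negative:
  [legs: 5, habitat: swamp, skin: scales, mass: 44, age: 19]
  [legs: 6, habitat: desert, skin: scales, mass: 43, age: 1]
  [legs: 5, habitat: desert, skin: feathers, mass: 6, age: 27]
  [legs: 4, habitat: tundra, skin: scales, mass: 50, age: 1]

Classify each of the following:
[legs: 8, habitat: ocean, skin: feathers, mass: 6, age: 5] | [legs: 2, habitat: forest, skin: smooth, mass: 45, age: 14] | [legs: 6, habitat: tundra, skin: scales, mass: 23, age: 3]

Comparing the two groups points to one rule — habitat is forest.
[legs: 8, habitat: ocean, skin: feathers, mass: 6, age: 5] — habitat is ocean, hence Negative.
[legs: 2, habitat: forest, skin: smooth, mass: 45, age: 14] — habitat is forest, hence Positive.
[legs: 6, habitat: tundra, skin: scales, mass: 23, age: 3] — habitat is tundra, hence Negative.

Negative, Positive, Negative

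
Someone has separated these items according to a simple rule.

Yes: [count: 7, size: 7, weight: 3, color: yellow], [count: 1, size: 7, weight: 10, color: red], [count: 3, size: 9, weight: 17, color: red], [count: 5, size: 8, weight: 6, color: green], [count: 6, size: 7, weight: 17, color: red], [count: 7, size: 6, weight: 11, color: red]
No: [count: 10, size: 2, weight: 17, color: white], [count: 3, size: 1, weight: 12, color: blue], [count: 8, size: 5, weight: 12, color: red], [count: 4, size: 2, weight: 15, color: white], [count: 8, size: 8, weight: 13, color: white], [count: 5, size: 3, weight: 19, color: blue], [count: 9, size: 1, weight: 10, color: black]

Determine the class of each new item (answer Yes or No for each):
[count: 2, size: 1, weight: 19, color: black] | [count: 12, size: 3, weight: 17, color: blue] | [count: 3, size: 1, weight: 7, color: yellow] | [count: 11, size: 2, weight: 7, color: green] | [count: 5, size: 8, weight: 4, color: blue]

No, No, No, No, Yes

The rule appears to be: size ≥ 5 AND count ≤ 7.
[count: 2, size: 1, weight: 19, color: black]: No (size = 1, count = 2).
[count: 12, size: 3, weight: 17, color: blue]: No (size = 3, count = 12).
[count: 3, size: 1, weight: 7, color: yellow]: No (size = 1, count = 3).
[count: 11, size: 2, weight: 7, color: green]: No (size = 2, count = 11).
[count: 5, size: 8, weight: 4, color: blue]: Yes (size = 8, count = 5).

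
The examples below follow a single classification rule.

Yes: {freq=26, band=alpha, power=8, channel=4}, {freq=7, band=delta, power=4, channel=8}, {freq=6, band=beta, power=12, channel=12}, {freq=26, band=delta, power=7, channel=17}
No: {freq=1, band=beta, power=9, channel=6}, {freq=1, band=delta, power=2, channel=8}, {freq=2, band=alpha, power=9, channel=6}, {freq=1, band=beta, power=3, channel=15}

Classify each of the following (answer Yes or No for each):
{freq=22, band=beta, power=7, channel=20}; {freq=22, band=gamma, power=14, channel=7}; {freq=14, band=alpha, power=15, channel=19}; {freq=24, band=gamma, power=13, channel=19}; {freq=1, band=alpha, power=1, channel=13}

Yes, Yes, Yes, Yes, No

'Yes' ⟺ freq ≥ 6.
{freq=22, band=beta, power=7, channel=20}: Yes (freq = 22).
{freq=22, band=gamma, power=14, channel=7}: Yes (freq = 22).
{freq=14, band=alpha, power=15, channel=19}: Yes (freq = 14).
{freq=24, band=gamma, power=13, channel=19}: Yes (freq = 24).
{freq=1, band=alpha, power=1, channel=13}: No (freq = 1).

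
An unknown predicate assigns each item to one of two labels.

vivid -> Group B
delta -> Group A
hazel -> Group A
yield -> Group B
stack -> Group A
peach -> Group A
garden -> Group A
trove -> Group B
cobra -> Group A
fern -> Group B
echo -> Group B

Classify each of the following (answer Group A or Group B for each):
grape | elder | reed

Group A, Group B, Group B

The distinguishing property — contains 'a' — holds for all the 'Group A' cases and none of the 'Group B' cases.
grape: has 'a', qualifies → Group A.
elder: no 'a', lacks this property → Group B.
reed: no 'a', lacks this property → Group B.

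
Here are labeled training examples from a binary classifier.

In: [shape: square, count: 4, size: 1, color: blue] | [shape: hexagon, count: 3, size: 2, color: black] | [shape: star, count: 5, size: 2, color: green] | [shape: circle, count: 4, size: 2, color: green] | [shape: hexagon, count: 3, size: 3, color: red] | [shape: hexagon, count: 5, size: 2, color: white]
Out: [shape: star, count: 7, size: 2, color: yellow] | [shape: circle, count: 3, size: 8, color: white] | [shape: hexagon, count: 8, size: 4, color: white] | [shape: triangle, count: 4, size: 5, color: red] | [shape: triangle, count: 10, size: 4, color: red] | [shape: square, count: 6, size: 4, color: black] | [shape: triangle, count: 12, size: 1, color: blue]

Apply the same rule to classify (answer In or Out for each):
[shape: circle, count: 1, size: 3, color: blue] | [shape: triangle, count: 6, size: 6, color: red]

The common property of the 'In' items is: size ≤ 3 AND count ≤ 5. No 'Out' item has it.
[shape: circle, count: 1, size: 3, color: blue] — size = 3, count = 1, hence In. [shape: triangle, count: 6, size: 6, color: red] — size = 6, count = 6, hence Out.

In, Out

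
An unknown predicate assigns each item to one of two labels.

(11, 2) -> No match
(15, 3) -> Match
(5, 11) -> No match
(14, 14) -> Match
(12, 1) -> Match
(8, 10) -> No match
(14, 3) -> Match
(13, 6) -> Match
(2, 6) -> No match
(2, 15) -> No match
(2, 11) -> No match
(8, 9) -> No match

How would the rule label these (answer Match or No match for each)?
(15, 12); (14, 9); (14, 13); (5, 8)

Match, Match, Match, No match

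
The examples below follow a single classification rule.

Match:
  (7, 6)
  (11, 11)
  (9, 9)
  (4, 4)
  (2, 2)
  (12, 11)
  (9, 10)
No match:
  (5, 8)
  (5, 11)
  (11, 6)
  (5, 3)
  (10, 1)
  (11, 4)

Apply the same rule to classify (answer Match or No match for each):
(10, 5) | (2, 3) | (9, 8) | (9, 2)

The distinguishing property — |first − second| ≤ 1 — holds for all the 'Match' cases and none of the 'No match' cases.

No match, Match, Match, No match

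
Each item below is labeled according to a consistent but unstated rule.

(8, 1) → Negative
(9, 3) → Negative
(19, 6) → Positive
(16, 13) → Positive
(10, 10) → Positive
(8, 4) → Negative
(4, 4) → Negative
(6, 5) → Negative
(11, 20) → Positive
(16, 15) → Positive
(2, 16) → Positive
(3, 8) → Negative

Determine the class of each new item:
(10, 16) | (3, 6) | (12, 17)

Positive, Negative, Positive

The rule appears to be: sum ≥ 18.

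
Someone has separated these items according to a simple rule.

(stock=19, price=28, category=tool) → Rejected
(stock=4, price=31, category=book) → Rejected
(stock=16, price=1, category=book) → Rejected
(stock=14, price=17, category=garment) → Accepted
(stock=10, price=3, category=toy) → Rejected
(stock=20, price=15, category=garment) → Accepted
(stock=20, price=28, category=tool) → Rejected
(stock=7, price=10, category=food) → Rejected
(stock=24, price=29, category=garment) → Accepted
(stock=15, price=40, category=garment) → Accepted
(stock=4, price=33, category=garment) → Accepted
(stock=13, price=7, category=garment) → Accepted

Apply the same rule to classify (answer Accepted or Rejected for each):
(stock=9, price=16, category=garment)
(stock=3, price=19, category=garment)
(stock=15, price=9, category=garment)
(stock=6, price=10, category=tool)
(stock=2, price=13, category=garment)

Every 'Accepted' example satisfies: category is garment. None of the 'Rejected' examples do.

Accepted, Accepted, Accepted, Rejected, Accepted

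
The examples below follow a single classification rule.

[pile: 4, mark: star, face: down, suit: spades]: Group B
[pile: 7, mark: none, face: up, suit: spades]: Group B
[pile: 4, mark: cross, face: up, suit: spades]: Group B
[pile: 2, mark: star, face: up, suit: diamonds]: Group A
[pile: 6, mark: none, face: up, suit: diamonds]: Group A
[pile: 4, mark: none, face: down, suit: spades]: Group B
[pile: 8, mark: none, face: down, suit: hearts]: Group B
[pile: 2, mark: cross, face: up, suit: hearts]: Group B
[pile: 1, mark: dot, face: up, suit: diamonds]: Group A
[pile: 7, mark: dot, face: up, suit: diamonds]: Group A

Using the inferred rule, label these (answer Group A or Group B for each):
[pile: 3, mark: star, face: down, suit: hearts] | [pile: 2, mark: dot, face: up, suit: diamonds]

Group B, Group A

The simplest hypothesis consistent with all the labels is: suit is diamonds.
Group B: [pile: 3, mark: star, face: down, suit: hearts], since suit is hearts. Group A: [pile: 2, mark: dot, face: up, suit: diamonds], since suit is diamonds.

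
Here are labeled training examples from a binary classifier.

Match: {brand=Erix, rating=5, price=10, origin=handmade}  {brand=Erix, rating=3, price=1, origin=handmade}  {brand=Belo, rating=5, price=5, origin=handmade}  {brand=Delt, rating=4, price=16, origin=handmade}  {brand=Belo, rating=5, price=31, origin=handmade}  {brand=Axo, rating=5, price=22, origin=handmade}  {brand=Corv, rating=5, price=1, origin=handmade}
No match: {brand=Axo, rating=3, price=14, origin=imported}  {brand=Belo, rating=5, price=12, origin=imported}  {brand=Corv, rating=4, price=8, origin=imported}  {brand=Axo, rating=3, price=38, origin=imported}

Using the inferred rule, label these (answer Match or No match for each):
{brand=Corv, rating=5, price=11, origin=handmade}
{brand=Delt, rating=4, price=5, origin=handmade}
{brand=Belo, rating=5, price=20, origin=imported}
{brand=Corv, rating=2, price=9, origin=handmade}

The pattern is that an item is 'Match' exactly when: origin is handmade.

Match, Match, No match, Match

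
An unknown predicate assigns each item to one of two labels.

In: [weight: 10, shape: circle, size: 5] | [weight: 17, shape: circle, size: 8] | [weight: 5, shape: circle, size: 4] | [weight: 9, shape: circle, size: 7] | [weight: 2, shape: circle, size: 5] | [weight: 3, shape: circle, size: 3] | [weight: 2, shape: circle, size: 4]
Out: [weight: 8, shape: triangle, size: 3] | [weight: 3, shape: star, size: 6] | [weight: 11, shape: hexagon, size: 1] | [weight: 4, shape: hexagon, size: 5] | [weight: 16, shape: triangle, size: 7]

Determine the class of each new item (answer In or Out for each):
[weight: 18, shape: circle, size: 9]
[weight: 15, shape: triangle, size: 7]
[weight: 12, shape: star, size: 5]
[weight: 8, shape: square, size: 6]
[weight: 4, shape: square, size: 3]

Looking at the examples, the only property every 'In' case has and every 'Out' case lacks is: shape is circle.
[weight: 18, shape: circle, size: 9] — shape is circle, hence In. [weight: 15, shape: triangle, size: 7] — shape is triangle, hence Out. [weight: 12, shape: star, size: 5] — shape is star, hence Out. [weight: 8, shape: square, size: 6] — shape is square, hence Out. [weight: 4, shape: square, size: 3] — shape is square, hence Out.

In, Out, Out, Out, Out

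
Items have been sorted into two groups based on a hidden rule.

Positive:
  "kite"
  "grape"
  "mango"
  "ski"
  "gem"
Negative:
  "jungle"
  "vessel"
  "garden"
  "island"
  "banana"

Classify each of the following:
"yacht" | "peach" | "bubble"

Positive, Positive, Negative

The classifier is using: length ≤ 5.
"yacht": length 5, satisfies this → Positive.
"peach": length 5, satisfies this → Positive.
"bubble": length 6, lacks this property → Negative.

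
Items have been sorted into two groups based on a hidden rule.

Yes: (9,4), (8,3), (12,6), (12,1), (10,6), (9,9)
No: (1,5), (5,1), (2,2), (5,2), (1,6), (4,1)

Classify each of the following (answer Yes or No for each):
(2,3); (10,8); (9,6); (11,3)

No, Yes, Yes, Yes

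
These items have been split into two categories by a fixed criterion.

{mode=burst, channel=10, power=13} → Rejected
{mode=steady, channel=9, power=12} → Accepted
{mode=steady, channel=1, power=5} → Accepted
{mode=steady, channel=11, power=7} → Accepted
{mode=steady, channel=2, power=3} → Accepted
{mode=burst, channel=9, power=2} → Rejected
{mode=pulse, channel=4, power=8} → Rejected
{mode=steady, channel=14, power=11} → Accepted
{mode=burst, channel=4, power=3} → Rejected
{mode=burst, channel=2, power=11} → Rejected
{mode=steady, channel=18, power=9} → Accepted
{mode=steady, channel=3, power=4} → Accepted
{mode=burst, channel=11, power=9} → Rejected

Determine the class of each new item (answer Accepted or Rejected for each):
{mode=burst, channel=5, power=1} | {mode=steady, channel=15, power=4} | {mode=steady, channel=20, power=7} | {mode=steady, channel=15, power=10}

Rejected, Accepted, Accepted, Accepted

One predicate separates the groups cleanly: mode is steady.
{mode=burst, channel=5, power=1}: mode is burst, doesn't qualify → Rejected.
{mode=steady, channel=15, power=4}: mode is steady, fits → Accepted.
{mode=steady, channel=20, power=7}: mode is steady, fits → Accepted.
{mode=steady, channel=15, power=10}: mode is steady, fits → Accepted.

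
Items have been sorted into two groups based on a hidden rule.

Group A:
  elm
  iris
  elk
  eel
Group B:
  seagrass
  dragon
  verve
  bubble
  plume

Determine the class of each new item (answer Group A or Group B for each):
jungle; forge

The distinguishing property — starts with a vowel — holds for all the 'Group A' cases and none of the 'Group B' cases.
jungle: starts with 'j', doesn't match → Group B. forge: starts with 'f', doesn't match → Group B.

Group B, Group B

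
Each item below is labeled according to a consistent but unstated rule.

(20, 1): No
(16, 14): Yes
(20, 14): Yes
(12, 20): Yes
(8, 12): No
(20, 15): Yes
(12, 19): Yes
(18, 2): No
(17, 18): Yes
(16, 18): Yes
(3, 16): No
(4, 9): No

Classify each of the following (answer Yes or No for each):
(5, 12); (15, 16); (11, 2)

No, Yes, No

The rule appears to be: sum ≥ 30.
(5, 12) → 5+12 = 17 → No.
(15, 16) → 15+16 = 31 → Yes.
(11, 2) → 11+2 = 13 → No.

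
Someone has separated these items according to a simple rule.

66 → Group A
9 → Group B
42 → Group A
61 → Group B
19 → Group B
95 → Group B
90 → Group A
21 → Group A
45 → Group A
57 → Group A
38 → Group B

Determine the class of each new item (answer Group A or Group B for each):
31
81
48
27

All 'Group A' examples share one property — multiple of 3 AND at least 19 — and every 'Group B' example lacks it.
Group B: 31, since 31 = 3·10 + 1, 31 ≥ 19. Group A: 81, since 81 = 3·27, 81 ≥ 19. Group A: 48, since 48 = 3·16, 48 ≥ 19. Group A: 27, since 27 = 3·9, 27 ≥ 19.

Group B, Group A, Group A, Group A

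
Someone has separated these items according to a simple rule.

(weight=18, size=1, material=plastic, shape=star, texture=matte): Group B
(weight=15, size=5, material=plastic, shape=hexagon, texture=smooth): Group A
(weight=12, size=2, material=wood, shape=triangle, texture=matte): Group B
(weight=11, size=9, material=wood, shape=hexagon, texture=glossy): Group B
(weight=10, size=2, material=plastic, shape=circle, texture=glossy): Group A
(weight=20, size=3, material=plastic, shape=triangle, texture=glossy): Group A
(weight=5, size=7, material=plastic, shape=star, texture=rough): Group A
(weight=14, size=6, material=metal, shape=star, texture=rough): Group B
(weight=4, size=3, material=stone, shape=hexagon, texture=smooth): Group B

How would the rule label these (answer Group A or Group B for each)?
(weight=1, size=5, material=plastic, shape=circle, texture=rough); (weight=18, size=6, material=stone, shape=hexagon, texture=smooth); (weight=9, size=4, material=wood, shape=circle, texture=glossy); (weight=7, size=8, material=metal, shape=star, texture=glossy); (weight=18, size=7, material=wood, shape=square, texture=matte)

The classifier is using: material is plastic AND size ≥ 2.
(weight=1, size=5, material=plastic, shape=circle, texture=rough) → material is plastic, size = 5 → Group A. (weight=18, size=6, material=stone, shape=hexagon, texture=smooth) → material is stone, size = 6 → Group B. (weight=9, size=4, material=wood, shape=circle, texture=glossy) → material is wood, size = 4 → Group B. (weight=7, size=8, material=metal, shape=star, texture=glossy) → material is metal, size = 8 → Group B. (weight=18, size=7, material=wood, shape=square, texture=matte) → material is wood, size = 7 → Group B.

Group A, Group B, Group B, Group B, Group B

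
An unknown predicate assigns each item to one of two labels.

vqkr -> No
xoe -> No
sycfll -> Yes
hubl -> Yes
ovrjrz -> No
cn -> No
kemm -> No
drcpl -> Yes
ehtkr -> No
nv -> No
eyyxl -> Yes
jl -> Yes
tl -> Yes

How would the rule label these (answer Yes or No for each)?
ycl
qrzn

Yes, No

The rule appears to be: contains 'l'.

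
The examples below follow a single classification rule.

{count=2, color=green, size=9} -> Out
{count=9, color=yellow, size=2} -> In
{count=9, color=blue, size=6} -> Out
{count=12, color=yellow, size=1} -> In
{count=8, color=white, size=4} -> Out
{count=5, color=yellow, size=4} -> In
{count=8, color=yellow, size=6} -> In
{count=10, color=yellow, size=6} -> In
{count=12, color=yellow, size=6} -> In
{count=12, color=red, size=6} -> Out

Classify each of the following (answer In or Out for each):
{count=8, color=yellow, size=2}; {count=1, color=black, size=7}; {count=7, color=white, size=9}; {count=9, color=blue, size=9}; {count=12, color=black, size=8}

In, Out, Out, Out, Out

Looking at the examples, the only property every 'In' case has and every 'Out' case lacks is: color is yellow.
{count=8, color=yellow, size=2}: In (color is yellow).
{count=1, color=black, size=7}: Out (color is black).
{count=7, color=white, size=9}: Out (color is white).
{count=9, color=blue, size=9}: Out (color is blue).
{count=12, color=black, size=8}: Out (color is black).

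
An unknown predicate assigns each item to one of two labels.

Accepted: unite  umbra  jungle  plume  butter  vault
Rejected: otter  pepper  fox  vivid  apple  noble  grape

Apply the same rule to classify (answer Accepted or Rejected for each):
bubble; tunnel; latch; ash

The common property of the 'Accepted' items is: contains 'u'. No 'Rejected' item has it.
bubble: has 'u', checks out → Accepted.
tunnel: has 'u', checks out → Accepted.
latch: no 'u', fails this test → Rejected.
ash: no 'u', fails this test → Rejected.

Accepted, Accepted, Rejected, Rejected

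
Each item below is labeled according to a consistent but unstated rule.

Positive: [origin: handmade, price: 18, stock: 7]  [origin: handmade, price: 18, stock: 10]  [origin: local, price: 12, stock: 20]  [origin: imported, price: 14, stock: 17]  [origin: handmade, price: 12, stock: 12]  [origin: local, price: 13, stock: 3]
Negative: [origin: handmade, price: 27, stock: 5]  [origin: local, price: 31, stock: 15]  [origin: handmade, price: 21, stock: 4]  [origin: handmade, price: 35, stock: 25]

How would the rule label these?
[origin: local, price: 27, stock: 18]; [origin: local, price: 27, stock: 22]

A rule that fits every label: price ≤ 18 — true of each 'Positive' example, false of each 'Negative' one.
[origin: local, price: 27, stock: 18]: price = 27 — does not fit, so Negative. [origin: local, price: 27, stock: 22]: price = 27 — does not fit, so Negative.

Negative, Negative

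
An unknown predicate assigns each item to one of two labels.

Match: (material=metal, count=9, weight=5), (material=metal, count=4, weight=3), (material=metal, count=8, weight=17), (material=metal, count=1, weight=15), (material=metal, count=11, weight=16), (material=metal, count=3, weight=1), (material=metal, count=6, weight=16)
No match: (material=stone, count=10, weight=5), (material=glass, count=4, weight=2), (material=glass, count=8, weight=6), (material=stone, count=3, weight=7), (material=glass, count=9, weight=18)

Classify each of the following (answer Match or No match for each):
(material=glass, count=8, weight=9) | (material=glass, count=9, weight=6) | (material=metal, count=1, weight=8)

No match, No match, Match

'Match' ⟺ material is metal.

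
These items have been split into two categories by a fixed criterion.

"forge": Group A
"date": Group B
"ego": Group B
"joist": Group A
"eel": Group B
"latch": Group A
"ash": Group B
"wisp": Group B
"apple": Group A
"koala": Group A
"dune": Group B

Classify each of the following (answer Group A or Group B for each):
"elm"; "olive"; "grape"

Rule: length 5. This holds for each 'Group A' example and fails for each 'Group B' one.

Group B, Group A, Group A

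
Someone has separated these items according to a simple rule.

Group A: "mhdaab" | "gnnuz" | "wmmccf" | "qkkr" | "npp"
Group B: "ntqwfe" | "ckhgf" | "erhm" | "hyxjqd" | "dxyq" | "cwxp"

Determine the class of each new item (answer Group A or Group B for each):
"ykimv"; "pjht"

'Group A' ⟺ has a double letter.
"ykimv": no doubled letter — doesn't match, so Group B. "pjht": no doubled letter — doesn't match, so Group B.

Group B, Group B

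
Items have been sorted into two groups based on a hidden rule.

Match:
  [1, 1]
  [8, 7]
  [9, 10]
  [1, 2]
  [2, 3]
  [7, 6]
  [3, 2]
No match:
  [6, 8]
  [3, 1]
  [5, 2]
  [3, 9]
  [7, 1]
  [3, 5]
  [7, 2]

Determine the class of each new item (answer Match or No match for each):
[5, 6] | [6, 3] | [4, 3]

'Match' ⟺ |first − second| ≤ 1.
[5, 6] → |5−6| = 1 → Match.
[6, 3] → |6−3| = 3 → No match.
[4, 3] → |4−3| = 1 → Match.

Match, No match, Match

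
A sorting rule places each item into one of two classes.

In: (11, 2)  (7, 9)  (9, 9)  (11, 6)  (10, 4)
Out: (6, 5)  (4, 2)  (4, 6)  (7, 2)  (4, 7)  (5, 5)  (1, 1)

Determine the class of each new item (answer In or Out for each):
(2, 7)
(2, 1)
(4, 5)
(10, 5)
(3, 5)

The distinguishing property — sum ≥ 13 — holds for all the 'In' cases and none of the 'Out' cases.
(2, 7) — 2+7 = 9, hence Out. (2, 1) — 2+1 = 3, hence Out. (4, 5) — 4+5 = 9, hence Out. (10, 5) — 10+5 = 15, hence In. (3, 5) — 3+5 = 8, hence Out.

Out, Out, Out, In, Out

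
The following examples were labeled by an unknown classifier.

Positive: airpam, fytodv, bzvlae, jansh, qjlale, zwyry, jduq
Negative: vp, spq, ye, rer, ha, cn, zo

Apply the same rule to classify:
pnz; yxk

Negative, Negative

The classifier is using: length ≥ 4.
Negative: pnz, since length 3. Negative: yxk, since length 3.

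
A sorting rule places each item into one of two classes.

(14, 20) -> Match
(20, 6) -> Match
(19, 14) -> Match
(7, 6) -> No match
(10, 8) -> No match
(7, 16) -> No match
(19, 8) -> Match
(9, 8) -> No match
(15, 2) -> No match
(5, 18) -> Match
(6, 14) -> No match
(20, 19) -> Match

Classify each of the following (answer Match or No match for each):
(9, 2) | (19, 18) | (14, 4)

No match, Match, No match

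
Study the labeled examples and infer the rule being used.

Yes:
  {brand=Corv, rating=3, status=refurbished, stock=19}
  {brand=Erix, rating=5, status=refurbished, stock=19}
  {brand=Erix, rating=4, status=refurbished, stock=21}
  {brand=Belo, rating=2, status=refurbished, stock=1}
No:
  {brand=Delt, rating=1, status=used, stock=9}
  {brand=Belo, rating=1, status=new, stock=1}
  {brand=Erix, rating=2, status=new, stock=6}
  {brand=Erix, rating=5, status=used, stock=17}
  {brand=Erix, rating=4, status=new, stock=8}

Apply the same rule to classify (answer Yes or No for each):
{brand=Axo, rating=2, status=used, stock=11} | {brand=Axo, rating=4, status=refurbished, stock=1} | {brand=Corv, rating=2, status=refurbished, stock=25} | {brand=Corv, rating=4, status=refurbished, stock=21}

No, Yes, Yes, Yes

Every 'Yes' example satisfies: status is refurbished. None of the 'No' examples do.
{brand=Axo, rating=2, status=used, stock=11}: status is used, does not fit → No. {brand=Axo, rating=4, status=refurbished, stock=1}: status is refurbished, meets the rule → Yes. {brand=Corv, rating=2, status=refurbished, stock=25}: status is refurbished, meets the rule → Yes. {brand=Corv, rating=4, status=refurbished, stock=21}: status is refurbished, meets the rule → Yes.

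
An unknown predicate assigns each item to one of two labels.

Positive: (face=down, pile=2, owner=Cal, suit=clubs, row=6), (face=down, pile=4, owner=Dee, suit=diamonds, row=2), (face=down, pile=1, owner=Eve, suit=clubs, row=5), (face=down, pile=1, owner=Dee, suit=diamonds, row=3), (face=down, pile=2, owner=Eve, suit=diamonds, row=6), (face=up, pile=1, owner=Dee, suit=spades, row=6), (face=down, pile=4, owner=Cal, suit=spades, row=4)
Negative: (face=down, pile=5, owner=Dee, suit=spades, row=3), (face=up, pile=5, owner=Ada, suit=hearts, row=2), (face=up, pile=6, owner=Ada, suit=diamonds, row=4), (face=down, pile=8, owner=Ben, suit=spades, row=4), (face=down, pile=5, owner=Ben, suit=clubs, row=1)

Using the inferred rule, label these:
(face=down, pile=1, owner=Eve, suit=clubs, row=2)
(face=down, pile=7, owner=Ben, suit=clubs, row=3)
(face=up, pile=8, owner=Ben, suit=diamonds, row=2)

Positive, Negative, Negative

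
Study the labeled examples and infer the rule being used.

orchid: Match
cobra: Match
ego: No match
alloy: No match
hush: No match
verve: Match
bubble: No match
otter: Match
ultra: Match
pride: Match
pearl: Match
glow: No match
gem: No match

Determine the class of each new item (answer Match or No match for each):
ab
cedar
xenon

No match, Match, No match

Every 'Match' example satisfies: contains 'r'. None of the 'No match' examples do.
ab: no 'r' — fails this test, so No match.
cedar: has 'r' — has this property, so Match.
xenon: no 'r' — fails this test, so No match.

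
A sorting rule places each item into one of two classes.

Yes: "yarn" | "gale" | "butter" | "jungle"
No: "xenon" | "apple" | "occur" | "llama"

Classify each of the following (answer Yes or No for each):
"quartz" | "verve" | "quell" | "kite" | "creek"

The simplest hypothesis consistent with all the labels is: even length.
"quartz": Yes (length 6). "verve": No (length 5). "quell": No (length 5). "kite": Yes (length 4). "creek": No (length 5).

Yes, No, No, Yes, No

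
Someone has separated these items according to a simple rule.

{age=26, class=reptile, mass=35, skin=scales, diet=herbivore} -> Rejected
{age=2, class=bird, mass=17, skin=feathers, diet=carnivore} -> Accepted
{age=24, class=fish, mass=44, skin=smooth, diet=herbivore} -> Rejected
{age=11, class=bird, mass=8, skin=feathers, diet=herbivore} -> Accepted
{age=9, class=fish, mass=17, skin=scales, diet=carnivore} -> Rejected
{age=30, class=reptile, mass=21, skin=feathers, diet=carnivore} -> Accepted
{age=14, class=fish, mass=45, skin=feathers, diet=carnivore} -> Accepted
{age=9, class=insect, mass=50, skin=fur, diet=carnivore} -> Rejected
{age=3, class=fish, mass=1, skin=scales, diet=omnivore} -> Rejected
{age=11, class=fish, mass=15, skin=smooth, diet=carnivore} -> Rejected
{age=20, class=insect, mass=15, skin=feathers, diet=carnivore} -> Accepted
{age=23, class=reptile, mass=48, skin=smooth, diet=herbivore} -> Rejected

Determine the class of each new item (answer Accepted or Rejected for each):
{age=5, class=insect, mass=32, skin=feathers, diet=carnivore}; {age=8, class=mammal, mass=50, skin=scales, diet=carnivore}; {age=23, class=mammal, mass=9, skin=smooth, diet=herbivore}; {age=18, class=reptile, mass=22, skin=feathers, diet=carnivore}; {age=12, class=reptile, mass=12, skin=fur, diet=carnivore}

Accepted, Rejected, Rejected, Accepted, Rejected

A rule that fits every label: skin is feathers — true of each 'Accepted' example, false of each 'Rejected' one.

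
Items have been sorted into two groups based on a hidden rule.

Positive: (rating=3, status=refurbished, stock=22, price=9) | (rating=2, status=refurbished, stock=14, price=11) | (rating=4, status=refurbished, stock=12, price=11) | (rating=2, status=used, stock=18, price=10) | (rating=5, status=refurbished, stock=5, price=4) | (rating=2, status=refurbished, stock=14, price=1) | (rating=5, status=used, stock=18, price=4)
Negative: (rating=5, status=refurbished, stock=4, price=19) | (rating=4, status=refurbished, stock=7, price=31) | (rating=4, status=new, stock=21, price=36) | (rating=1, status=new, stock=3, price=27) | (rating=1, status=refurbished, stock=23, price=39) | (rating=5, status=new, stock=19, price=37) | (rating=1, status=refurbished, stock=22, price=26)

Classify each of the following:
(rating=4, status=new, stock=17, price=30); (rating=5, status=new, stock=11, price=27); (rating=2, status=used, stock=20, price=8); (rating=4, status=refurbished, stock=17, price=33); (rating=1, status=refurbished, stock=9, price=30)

Every 'Positive' example satisfies: price ≤ 11. None of the 'Negative' examples do.
(rating=4, status=new, stock=17, price=30): Negative (price = 30).
(rating=5, status=new, stock=11, price=27): Negative (price = 27).
(rating=2, status=used, stock=20, price=8): Positive (price = 8).
(rating=4, status=refurbished, stock=17, price=33): Negative (price = 33).
(rating=1, status=refurbished, stock=9, price=30): Negative (price = 30).

Negative, Negative, Positive, Negative, Negative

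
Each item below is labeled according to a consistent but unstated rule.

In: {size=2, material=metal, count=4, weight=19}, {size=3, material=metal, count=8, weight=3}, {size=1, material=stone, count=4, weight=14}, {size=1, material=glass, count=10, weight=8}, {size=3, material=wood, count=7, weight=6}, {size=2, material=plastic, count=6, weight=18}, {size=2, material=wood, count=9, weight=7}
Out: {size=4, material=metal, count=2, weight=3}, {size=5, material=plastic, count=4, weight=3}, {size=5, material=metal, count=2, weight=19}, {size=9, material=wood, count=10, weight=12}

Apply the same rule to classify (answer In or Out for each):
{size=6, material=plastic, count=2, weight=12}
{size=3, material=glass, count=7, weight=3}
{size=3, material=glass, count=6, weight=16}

Out, In, In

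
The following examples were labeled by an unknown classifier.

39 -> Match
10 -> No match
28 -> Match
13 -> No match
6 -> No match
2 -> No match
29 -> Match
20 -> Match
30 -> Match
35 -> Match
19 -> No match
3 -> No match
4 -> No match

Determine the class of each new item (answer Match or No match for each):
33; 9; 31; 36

Match, No match, Match, Match

Rule: at least 20. This holds for each 'Match' example and fails for each 'No match' one.
33 — 33 ≥ 20, hence Match.
9 — 9 < 20, hence No match.
31 — 31 ≥ 20, hence Match.
36 — 36 ≥ 20, hence Match.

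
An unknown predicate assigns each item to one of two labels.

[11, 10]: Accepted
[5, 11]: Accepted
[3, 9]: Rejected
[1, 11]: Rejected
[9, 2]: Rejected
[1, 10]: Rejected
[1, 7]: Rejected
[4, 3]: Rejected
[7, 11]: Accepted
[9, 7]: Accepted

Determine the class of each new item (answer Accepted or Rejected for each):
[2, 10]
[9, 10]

Rejected, Accepted

Every 'Accepted' example satisfies: sum ≥ 16. None of the 'Rejected' examples do.
[2, 10]: 2+10 = 12, does not fit → Rejected. [9, 10]: 9+10 = 19, fits → Accepted.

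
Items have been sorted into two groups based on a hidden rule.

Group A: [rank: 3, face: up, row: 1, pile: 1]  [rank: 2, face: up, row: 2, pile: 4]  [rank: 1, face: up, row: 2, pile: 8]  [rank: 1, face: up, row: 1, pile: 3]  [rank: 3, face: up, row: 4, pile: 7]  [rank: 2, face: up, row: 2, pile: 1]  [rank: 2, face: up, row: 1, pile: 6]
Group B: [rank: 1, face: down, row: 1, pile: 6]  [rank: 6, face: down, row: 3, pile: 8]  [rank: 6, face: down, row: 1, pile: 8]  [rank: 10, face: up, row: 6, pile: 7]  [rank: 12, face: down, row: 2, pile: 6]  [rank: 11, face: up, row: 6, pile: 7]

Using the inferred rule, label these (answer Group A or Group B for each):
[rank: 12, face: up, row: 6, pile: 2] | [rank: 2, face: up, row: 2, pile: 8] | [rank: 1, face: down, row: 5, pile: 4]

Every 'Group A' example satisfies: face is up AND row ≤ 4. None of the 'Group B' examples do.
[rank: 12, face: up, row: 6, pile: 2] → face is up, row = 6 → Group B. [rank: 2, face: up, row: 2, pile: 8] → face is up, row = 2 → Group A. [rank: 1, face: down, row: 5, pile: 4] → face is down, row = 5 → Group B.

Group B, Group A, Group B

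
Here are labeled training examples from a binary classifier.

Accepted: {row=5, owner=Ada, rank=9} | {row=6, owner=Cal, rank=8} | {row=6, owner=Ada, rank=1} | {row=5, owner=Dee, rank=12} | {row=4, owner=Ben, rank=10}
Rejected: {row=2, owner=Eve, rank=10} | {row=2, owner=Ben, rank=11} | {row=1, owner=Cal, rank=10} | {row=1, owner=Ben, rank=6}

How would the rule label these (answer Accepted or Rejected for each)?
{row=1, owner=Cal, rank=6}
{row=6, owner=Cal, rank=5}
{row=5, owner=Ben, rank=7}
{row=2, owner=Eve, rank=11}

Rejected, Accepted, Accepted, Rejected

Every 'Accepted' example satisfies: row ≥ 4. None of the 'Rejected' examples do.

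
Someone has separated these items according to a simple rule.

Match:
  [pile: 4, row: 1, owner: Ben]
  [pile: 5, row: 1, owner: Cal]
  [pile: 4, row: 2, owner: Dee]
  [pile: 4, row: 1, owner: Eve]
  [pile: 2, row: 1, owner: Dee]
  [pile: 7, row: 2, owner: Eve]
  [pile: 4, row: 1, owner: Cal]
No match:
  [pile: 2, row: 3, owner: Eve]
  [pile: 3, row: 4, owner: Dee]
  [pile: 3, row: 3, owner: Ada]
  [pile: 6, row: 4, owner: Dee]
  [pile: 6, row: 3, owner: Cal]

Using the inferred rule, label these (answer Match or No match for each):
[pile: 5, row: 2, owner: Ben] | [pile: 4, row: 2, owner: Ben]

Match, Match

One predicate separates the groups cleanly: row ≤ 2.
[pile: 5, row: 2, owner: Ben]: row = 2, meets the rule → Match. [pile: 4, row: 2, owner: Ben]: row = 2, meets the rule → Match.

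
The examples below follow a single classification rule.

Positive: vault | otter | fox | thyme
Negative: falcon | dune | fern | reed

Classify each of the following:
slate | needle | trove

The pattern is that an item is 'Positive' exactly when: odd length.
slate — length 5, hence Positive. needle — length 6, hence Negative. trove — length 5, hence Positive.

Positive, Negative, Positive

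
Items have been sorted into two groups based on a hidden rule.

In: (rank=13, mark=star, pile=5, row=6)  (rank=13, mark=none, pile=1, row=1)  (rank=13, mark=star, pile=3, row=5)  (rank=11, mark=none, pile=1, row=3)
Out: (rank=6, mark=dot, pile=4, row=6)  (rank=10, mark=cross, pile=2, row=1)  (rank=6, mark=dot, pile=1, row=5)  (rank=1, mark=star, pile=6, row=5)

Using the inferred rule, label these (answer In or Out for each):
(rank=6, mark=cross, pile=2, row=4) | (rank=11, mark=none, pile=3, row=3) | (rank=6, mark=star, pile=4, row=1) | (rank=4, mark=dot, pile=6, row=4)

Out, In, Out, Out

One predicate separates the groups cleanly: rank ≥ 11.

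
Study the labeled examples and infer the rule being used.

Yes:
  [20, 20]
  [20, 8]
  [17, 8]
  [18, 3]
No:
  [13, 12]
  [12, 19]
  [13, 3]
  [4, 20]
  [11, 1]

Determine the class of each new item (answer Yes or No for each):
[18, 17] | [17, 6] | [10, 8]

The common property of the 'Yes' items is: first ≥ 17. No 'No' item has it.
Yes: [18, 17], since first 18. Yes: [17, 6], since first 17. No: [10, 8], since first 10.

Yes, Yes, No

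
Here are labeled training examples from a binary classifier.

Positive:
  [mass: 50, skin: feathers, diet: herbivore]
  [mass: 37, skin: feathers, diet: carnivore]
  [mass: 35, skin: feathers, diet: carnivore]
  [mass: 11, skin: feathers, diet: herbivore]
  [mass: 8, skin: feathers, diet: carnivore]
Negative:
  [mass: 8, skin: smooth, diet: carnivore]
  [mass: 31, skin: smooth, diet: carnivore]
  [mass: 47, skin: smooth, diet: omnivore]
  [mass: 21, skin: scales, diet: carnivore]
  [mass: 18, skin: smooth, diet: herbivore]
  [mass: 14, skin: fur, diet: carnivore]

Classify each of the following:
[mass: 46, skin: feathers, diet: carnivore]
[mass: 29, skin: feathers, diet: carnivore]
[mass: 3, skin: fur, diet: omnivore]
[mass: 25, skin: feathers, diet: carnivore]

Positive, Positive, Negative, Positive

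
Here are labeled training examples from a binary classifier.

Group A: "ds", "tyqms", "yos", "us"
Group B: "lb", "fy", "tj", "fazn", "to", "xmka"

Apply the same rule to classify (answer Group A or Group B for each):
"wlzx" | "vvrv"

The pattern is that an item is 'Group A' exactly when: contains 's'.
"wlzx": no 's', doesn't qualify → Group B. "vvrv": no 's', doesn't qualify → Group B.

Group B, Group B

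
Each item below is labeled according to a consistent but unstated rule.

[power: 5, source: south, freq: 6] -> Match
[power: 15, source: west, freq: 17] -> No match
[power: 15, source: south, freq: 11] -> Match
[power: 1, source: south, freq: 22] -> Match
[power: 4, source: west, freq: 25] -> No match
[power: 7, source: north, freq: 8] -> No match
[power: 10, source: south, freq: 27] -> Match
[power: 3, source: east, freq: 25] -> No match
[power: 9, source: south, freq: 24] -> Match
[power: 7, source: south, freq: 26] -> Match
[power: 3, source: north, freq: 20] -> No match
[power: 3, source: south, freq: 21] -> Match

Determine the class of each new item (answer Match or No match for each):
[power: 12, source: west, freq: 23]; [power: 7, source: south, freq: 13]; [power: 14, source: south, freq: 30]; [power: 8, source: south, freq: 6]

The classifier is using: source is south.
[power: 12, source: west, freq: 23]: source is west — doesn't qualify, so No match.
[power: 7, source: south, freq: 13]: source is south — meets the rule, so Match.
[power: 14, source: south, freq: 30]: source is south — meets the rule, so Match.
[power: 8, source: south, freq: 6]: source is south — meets the rule, so Match.

No match, Match, Match, Match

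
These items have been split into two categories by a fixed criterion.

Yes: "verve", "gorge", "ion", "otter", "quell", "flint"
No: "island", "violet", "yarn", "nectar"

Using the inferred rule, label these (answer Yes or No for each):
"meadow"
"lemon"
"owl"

All 'Yes' examples share one property — odd length — and every 'No' example lacks it.

No, Yes, Yes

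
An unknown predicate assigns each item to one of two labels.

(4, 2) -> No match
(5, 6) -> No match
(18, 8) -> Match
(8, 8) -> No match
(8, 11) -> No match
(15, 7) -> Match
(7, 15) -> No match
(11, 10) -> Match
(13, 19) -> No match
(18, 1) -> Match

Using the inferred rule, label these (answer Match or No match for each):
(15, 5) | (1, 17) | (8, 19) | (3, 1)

The classifier is using: first > second AND sum ≥ 11.
(15, 5): 15 > 5, 15+5 = 20 — meets the rule, so Match.
(1, 17): 1 < 17, 1+17 = 18 — fails the rule, so No match.
(8, 19): 8 < 19, 8+19 = 27 — fails the rule, so No match.
(3, 1): 3 > 1, 3+1 = 4 — fails the rule, so No match.

Match, No match, No match, No match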